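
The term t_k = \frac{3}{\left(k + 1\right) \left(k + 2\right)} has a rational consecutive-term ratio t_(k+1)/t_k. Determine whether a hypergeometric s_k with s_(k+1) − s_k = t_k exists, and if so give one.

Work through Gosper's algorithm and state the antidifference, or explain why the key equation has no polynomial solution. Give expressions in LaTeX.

Compute t_(k+1)/t_k: get (k + 1)/(k + 3).
Normal form (A,B,C) = (k + 1, k + 3, 1).
Need (k + 1)·f(k+1) − (k + 2)·f(k) = 1.
Bound: deg f ≤ 1.
Solve for f: f(k) = k (degree 1 ≤ 1).
R(k) = B(k−1)·f(k)/C(k) = k*(k + 2); s_k = R·t_k = 3*k/(k + 1).
Verify: 3/(k**2 + 3*k + 2) matches t_k.

s_k = \frac{3 k}{k + 1}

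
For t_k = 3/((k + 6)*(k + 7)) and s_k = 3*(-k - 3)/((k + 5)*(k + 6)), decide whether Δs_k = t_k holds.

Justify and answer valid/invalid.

Invalid: residual -12/(k**3 + 18*k**2 + 107*k + 210) ≠ 0.

s_(k+1) = 3*(-k - 4)/((k + 6)*(k + 7))
s_(k+1) − s_k = 3*(k + 1)/(k**3 + 18*k**2 + 107*k + 210)
(s_(k+1) − s_k) − t_k = -12/(k**3 + 18*k**2 + 107*k + 210)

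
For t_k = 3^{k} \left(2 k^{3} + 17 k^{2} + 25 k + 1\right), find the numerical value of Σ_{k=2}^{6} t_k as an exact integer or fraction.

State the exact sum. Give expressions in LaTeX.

Compute t_(k+1)/t_k: get 3*(2*k**3 + 23*k**2 + 65*k + 45)/(2*k**3 + 17*k**2 + 25*k + 1).
A = 3, B = 1, C = k**3 + 17*k**2/2 + 25*k/2 + 1/2.
Key eq: (3)·f(k+1) = (1)·f(k) + (k**3 + 17*k**2/2 + 25*k/2 + 1/2).
Bound: deg f ≤ 3.
A polynomial solution: f(k) = (k - 1)*(k**2 + 5*k + 1)/2.
Then R = B(k−1)f/C = (k - 1)*(k**2 + 5*k + 1)/(2*k**3 + 17*k**2 + 25*k + 1), so s_k = R(k)·t_k = 3**k*(k**3 + 4*k**2 - 4*k - 1).
s_(k+1) − s_k = 3**k*(2*k**3 + 17*k**2 + 25*k + 1) = t_k.
Sum = s_(7) − s_(2); s_(7) = 1115370, s_(2) = 135 ⇒ 1115235.

Σ = 1115235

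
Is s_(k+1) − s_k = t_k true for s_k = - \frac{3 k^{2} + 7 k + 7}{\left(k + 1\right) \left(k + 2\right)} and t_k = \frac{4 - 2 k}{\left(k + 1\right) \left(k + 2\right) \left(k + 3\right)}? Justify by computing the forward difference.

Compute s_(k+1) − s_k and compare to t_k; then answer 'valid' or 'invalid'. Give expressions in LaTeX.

valid; difference matches t_k

s_(k+1) = (-7*k - 3*(k + 1)**2 - 14)/((k + 2)*(k + 3))
s_(k+1) − s_k = 2*(2 - k)/(k**3 + 6*k**2 + 11*k + 6)
(s_(k+1) − s_k) − t_k = 0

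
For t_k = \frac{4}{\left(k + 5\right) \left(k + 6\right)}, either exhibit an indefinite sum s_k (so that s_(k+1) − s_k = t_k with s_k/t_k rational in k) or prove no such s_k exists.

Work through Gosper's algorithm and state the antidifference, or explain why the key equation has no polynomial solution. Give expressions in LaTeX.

s_k = \frac{4 k}{5 \left(k + 5\right)}

Ratio r(k) = (k + 5)/(k + 7).
Take A(k)=k + 5, B(k)=k + 7, C(k)=1.
Solve (k + 5)·f(k+1) − (k + 6)·f(k) = 1.
Bound: deg f ≤ 1.
Solve for f: f(k) = k/5 (degree 1 ≤ 1).
So s_k = (B(k−1)f/C)·t_k = (k*(k + 6)/5)·t_k = 4*k/(5*(k + 5)).
s_(k+1) − s_k = 4/(k**2 + 11*k + 30) = t_k.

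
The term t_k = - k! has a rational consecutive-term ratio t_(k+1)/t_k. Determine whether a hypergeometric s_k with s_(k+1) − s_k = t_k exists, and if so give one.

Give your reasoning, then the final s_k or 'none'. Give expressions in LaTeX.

not Gosper-summable; s_k does not exist

Ratio r(k) = k + 1.
A = k + 1, B = 1, C = 1.
Key eq: (k + 1)·f(k+1) = (1)·f(k) + (1).
Bound: deg f ≤ -1.
Bound -1 < 0, so the key equation has no polynomial solution.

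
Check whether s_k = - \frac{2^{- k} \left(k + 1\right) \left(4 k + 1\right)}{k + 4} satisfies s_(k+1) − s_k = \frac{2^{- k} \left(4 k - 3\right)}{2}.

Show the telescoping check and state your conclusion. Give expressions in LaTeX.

Invalid: residual \frac{3 \cdot 2^{- k} \left(- 4 k^{2} - 21 k + 10\right)}{2 \left(k^{2} + 9 k + 20\right)} ≠ 0.

s_(k+1) = -(k + 2)*(4*k + 5)/(2*2**k*(k + 5))
s_(k+1) − s_k = (4*k**3 + 21*k**2 - 10*k - 30)/(2*2**k*(k**2 + 9*k + 20))
(s_(k+1) − s_k) − t_k = 3*(-4*k**2 - 21*k + 10)/(2*2**k*(k**2 + 9*k + 20))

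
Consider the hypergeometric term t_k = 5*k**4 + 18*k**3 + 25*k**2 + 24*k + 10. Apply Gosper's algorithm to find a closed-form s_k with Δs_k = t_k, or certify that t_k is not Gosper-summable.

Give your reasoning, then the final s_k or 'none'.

The ratio is (5*k**4 + 38*k**3 + 109*k**2 + 148*k + 82)/(5*k**4 + 18*k**3 + 25*k**2 + 24*k + 10).
Normal form (A,B,C) = (1, 1, k**4 + 18*k**3/5 + 5*k**2 + 24*k/5 + 2).
f must satisfy (1)·f(k+1) − (1)·f(k) = k**4 + 18*k**3/5 + 5*k**2 + 24*k/5 + 2.
d = 5 from the (0,0,4) case.
Match coefficients ⇒ f(k) = k*(k**4 + 2*k**3 + k**2 + 4*k + 2)/5.
So s_k = (B(k−1)f/C)·t_k = (k*(k**4 + 2*k**3 + k**2 + 4*k + 2)/(5*k**4 + 18*k**3 + 25*k**2 + 24*k + 10))·t_k = k*(k**4 + 2*k**3 + k**2 + 4*k + 2).
Verify: 5*k**4 + 18*k**3 + 25*k**2 + 24*k + 10 matches t_k.

s_k = k*(k**4 + 2*k**3 + k**2 + 4*k + 2)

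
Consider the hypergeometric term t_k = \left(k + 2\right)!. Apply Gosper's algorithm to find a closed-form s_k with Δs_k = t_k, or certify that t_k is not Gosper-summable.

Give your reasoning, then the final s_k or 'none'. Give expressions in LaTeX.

none — t_k is not Gosper-summable

t_(k+1)/t_k = k + 3.
Take A(k)=k + 3, B(k)=1, C(k)=1.
Set up (k + 3)·f(k+1) − (1)·f(k) − (1) = 0.
From deg A=1, deg B=0, deg C=0: d=-1.
Negative degree bound (-1): no f exists, t_k not Gosper-summable.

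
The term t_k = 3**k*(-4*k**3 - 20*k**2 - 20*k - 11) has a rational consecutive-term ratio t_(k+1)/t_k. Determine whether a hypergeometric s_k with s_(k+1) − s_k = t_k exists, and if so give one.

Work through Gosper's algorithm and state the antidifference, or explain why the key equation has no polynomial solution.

Compute t_(k+1)/t_k: get 3*(4*k**3 + 32*k**2 + 72*k + 55)/(4*k**3 + 20*k**2 + 20*k + 11).
So A=3 and B=1, with C=k**3 + 5*k**2 + 5*k + 11/4.
Set up (3)·f(k+1) − (1)·f(k) − (k**3 + 5*k**2 + 5*k + 11/4) = 0.
Bound: deg f ≤ 3.
Match coefficients ⇒ f(k) = (2*k**3 + k**2 - 2*k + 4)/4.
R(k) = B(k−1)·f(k)/C(k) = (2*k**3 + k**2 - 2*k + 4)/(4*k**3 + 20*k**2 + 20*k + 11); s_k = R·t_k = 3**k*(-2*k**3 - k**2 + 2*k - 4).
Δs = 3**k*(-4*k**3 - 20*k**2 - 20*k - 11), as required.

s_k = 3**k*(-2*k**3 - k**2 + 2*k - 4)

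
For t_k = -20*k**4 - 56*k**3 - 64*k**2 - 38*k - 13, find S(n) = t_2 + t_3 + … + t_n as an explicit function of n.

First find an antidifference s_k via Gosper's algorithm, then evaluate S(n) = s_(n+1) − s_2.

Compute t_(k+1)/t_k: get (20*k**4 + 136*k**3 + 352*k**2 + 414*k + 191)/(20*k**4 + 56*k**3 + 64*k**2 + 38*k + 13).
Take A(k)=1, B(k)=1, C(k)=k**4 + 14*k**3/5 + 16*k**2/5 + 19*k/10 + 13/20.
Solve (1)·f(k+1) − (1)·f(k) = k**4 + 14*k**3/5 + 16*k**2/5 + 19*k/10 + 13/20.
Bound: deg f ≤ 5.
Coefficient equations give f(k) = k*(4*k**4 + 4*k**3 + k + 4)/20.
Then R = B(k−1)f/C = k*(4*k**4 + 4*k**3 + k + 4)/(20*k**4 + 56*k**3 + 64*k**2 + 38*k + 13), so s_k = R(k)·t_k = k*(-4*k**4 - 4*k**3 - k - 4).
Check: Δs_k = -20*k**4 - 56*k**3 - 64*k**2 - 38*k - 13. ✓
s_(n+1) = -4*n**5 - 24*n**4 - 56*n**3 - 65*n**2 - 42*n - 13 and s_(2) = -204, so S(n) = -4*n**5 - 24*n**4 - 56*n**3 - 65*n**2 - 42*n + 191.

S(n) = -4*n**5 - 24*n**4 - 56*n**3 - 65*n**2 - 42*n + 191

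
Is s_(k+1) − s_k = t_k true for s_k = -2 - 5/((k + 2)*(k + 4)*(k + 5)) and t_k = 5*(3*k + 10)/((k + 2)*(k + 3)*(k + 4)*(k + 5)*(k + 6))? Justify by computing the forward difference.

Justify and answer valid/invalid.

s_(k+1) = -2 - 5/((k + 3)*(k + 5)*(k + 6))
s_(k+1) − s_k = 5*(3*k + 10)/(k**5 + 20*k**4 + 155*k**3 + 580*k**2 + 1044*k + 720)
(s_(k+1) − s_k) − t_k = 0

Valid — Δs_k = t_k.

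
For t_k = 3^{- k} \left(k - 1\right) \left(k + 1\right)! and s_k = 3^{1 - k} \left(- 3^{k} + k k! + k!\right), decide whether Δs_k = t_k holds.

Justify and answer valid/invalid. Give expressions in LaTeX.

s_(k+1) = (-3**(k + 1) + k**2*factorial(k) + 3*k*factorial(k) + 2*factorial(k))/3**k
s_(k+1) − s_k = (k - 1)*factorial(k + 1)/3**k
(s_(k+1) − s_k) − t_k = 0

Valid: the claim telescopes to t_k.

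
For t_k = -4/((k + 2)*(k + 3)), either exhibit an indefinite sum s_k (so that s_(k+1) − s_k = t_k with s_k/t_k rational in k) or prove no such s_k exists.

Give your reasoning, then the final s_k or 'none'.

t_(k+1)/t_k = (k + 2)/(k + 4).
So A=k + 2 and B=k + 4, with C=1.
Need (k + 2)·f(k+1) − (k + 3)·f(k) = 1.
d = 1 from the (1,1,0) case.
Solve for f: f(k) = k/2 (degree 1 ≤ 1).
R(k) = B(k−1)·f(k)/C(k) = k*(k + 3)/2; s_k = R·t_k = -2*k/(k + 2).
Check: Δs_k = -4/(k**2 + 5*k + 6). ✓

s_k = -2*k/(k + 2)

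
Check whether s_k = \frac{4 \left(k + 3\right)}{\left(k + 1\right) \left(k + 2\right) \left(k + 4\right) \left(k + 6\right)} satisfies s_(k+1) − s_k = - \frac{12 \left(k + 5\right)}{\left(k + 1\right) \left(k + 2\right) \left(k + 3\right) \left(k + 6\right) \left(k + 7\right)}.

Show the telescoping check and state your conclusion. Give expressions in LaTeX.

s_(k+1) = 4*(k + 4)/((k + 2)*(k + 3)*(k + 5)*(k + 7))
s_(k+1) − s_k = 4*(-3*k**3 - 38*k**2 - 158*k - 219)/(k**7 + 28*k**6 + 322*k**5 + 1960*k**4 + 6769*k**3 + 13132*k**2 + 13068*k + 5040)
(s_(k+1) − s_k) − t_k = 4*(4*k**2 + 37*k + 81)/(k**7 + 28*k**6 + 322*k**5 + 1960*k**4 + 6769*k**3 + 13132*k**2 + 13068*k + 5040)

Invalid: residual \frac{4 \left(4 k^{2} + 37 k + 81\right)}{k^{7} + 28 k^{6} + 322 k^{5} + 1960 k^{4} + 6769 k^{3} + 13132 k^{2} + 13068 k + 5040} ≠ 0.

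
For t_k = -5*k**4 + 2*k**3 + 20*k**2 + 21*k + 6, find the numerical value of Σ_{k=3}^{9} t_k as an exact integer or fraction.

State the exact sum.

Σ = -66024

The ratio is (5*k**4 + 18*k**3 + 4*k**2 - 47*k - 44)/(5*k**4 - 2*k**3 - 20*k**2 - 21*k - 6).
Normal form (A,B,C) = (1, 1, k**4 - 2*k**3/5 - 4*k**2 - 21*k/5 - 6/5).
Set up (1)·f(k+1) − (1)·f(k) − (k**4 - 2*k**3/5 - 4*k**2 - 21*k/5 - 6/5) = 0.
From deg A=0, deg B=0, deg C=4: d=5.
Solving with deg f ≤ 5: f(k) = k*(k**4 - 3*k**3 - 4*k**2 - k + 1)/5.
So s_k = (B(k−1)f/C)·t_k = (k*(k**4 - 3*k**3 - 4*k**2 - k + 1)/(5*k**4 - 2*k**3 - 20*k**2 - 21*k - 6))·t_k = k*(-k**4 + 3*k**3 + 4*k**2 + k - 1).
Check: Δs_k = -5*k**4 + 2*k**3 + 20*k**2 + 21*k + 6. ✓
Telescoping: Σ = s_(10) − s_(3) = -65910 − (114) = -66024.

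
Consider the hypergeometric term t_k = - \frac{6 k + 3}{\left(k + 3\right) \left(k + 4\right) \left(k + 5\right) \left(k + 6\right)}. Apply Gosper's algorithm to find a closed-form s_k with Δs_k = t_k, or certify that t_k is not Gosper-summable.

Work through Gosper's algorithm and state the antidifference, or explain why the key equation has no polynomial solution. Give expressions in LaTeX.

t_(k+1)/t_k = (k + 3)*(2*k + 3)/((k + 7)*(2*k + 1)).
Normal form (A,B,C) = (k + 3, k + 7, k + 1/2).
Solve (k + 3)·f(k+1) − (k + 6)·f(k) = k + 1/2.
deg f ≤ 3 (via 1,1,1).
Coefficient equations give f(k) = k*(k**2 + 12*k + 2)/90.
Then R = B(k−1)f/C = k*(k + 6)*(k**2 + 12*k + 2)/(45*(2*k + 1)), so s_k = R(k)·t_k = -k*(k**2 + 12*k + 2)/(15*(k + 3)*(k + 4)*(k + 5)).
Check: Δs_k = 3*(-2*k - 1)/(k**4 + 18*k**3 + 119*k**2 + 342*k + 360). ✓

s_k = - \frac{k \left(k^{2} + 12 k + 2\right)}{15 \left(k + 3\right) \left(k + 4\right) \left(k + 5\right)}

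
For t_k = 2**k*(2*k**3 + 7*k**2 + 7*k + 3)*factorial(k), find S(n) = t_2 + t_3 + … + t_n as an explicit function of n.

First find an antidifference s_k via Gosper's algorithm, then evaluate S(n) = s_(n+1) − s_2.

S(n) = 2*2**n*n**3*factorial(n) + 8*2**n*n**2*factorial(n) + 8*2**n*n*factorial(n) + 2*2**n*factorial(n) - 40

Ratio r(k) = 2*(2*k**4 + 15*k**3 + 40*k**2 + 46*k + 19)/(2*k**3 + 7*k**2 + 7*k + 3).
Factor: A=2*k + 2; B=1; C=k**3 + 7*k**2/2 + 7*k/2 + 3/2.
Need (2*k + 2)·f(k+1) − (1)·f(k) = k**3 + 7*k**2/2 + 7*k/2 + 3/2.
From deg A=1, deg B=0, deg C=3: d=2.
Coefficient equations give f(k) = (k**2 + k - 1)/2.
Then R = B(k−1)f/C = (k**2 + k - 1)/(2*k**3 + 7*k**2 + 7*k + 3), so s_k = R(k)·t_k = 2**k*(k**2 + k - 1)*factorial(k).
s_(k+1) − s_k = 2**k*(2*k**3 + 7*k**2 + 7*k + 3)*factorial(k) = t_k.
Telescope: S(n) = s_(n+1) − s_(2) = 2**(n + 1)*(n**2 + 3*n + 1)*factorial(n + 1) − (40) = 2*2**n*n**3*factorial(n) + 8*2**n*n**2*factorial(n) + 8*2**n*n*factorial(n) + 2*2**n*factorial(n) - 40.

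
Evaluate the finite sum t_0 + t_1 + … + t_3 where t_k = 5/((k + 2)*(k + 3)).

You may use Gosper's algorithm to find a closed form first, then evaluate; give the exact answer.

Σ = 5/3

Ratio r(k) = (k + 2)/(k + 4).
Factor: A=k + 2; B=k + 4; C=1.
f must satisfy (k + 2)·f(k+1) − (k + 3)·f(k) = 1.
deg f ≤ 1 (via 1,1,0).
A polynomial solution: f(k) = k/2.
Certificate R = B(k−1)f/C = k*(k + 3)/2 gives s_k = 5*k/(2*(k + 2)).
Check: Δs_k = 5/(k**2 + 5*k + 6). ✓
Evaluate s at k=4 and k=0: 5/3 and 0; difference 5/3.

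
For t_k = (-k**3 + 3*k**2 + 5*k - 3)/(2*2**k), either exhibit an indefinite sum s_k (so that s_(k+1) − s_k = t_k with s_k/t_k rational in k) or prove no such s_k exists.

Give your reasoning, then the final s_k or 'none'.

Ratio r(k) = (k**3 - 8*k - 4)/(2*(k**3 - 3*k**2 - 5*k + 3)).
Factor: A=1/2; B=1; C=k**3 - 3*k**2 - 5*k + 3.
Key eq: (1/2)·f(k+1) = (1)·f(k) + (k**3 - 3*k**2 - 5*k + 3).
Bound: deg f ≤ 3.
A polynomial solution: f(k) = -2*(k**3 - 2*k + 2).
So s_k = (B(k−1)f/C)·t_k = (-2*(k**3 - 2*k + 2)/(k**3 - 3*k**2 - 5*k + 3))·t_k = (k**3 - 2*k + 2)/2**k.
Verify: (-k**3 + 3*k**2 + 5*k - 3)/(2*2**k) matches t_k.

s_k = (k**3 - 2*k + 2)/2**k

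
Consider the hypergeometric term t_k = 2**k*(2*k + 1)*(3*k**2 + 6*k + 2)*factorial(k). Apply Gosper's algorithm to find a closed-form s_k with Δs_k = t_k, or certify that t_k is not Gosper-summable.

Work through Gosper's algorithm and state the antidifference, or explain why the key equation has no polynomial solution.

Ratio r(k) = 2*(6*k**4 + 39*k**3 + 91*k**2 + 91*k + 33)/(6*k**3 + 15*k**2 + 10*k + 2).
Factor: A=2*k + 2; B=1; C=k**3 + 5*k**2/2 + 5*k/3 + 1/3.
Set up (2*k + 2)·f(k+1) − (1)·f(k) − (k**3 + 5*k**2/2 + 5*k/3 + 1/3) = 0.
From deg A=1, deg B=0, deg C=3: d=2.
Coefficient equations give f(k) = (3*k**2 - 4)/6.
R(k) = B(k−1)·f(k)/C(k) = (3*k**2 - 4)/((2*k + 1)*(3*k**2 + 6*k + 2)); s_k = R·t_k = 2**k*(3*k**2 - 4)*factorial(k).
Δs = 2**k*(2*k + 1)*(3*k**2 + 6*k + 2)*factorial(k), as required.

s_k = 2**k*(3*k**2 - 4)*factorial(k)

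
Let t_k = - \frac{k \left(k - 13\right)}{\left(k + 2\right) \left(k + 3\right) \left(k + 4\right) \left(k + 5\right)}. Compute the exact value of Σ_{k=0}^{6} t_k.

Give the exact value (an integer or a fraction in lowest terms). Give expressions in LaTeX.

The ratio is (k - 12)*(k + 1)*(k + 2)/(k*(k - 13)*(k + 6)).
A = k + 2, B = k + 6, C = k**2 - 13*k.
Need (k + 2)·f(k+1) − (k + 5)·f(k) = k**2 - 13*k.
From deg A=1, deg B=1, deg C=2: d=3.
Match coefficients ⇒ f(k) = -k*(k - 1)*(k + 22)/12.
Certificate R = B(k−1)f/C = -(k - 1)*(k + 5)*(k + 22)/(12*(k - 13)) gives s_k = k*(k**2 + 21*k - 22)/(12*(k + 2)*(k + 3)*(k + 4)).
Check: Δs_k = k*(13 - k)/(k**4 + 14*k**3 + 71*k**2 + 154*k + 120). ✓
Σ_(k=0)^(6) t_k = s_(7) − s_(0) = 203/1980 − (0) = 203/1980.

Σ = 203/1980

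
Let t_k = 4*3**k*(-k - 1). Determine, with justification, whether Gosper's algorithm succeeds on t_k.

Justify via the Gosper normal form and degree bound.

Ratio r(k) = 3*(k + 2)/(k + 1).
Take A(k)=3, B(k)=1, C(k)=k + 1.
Set up (3)·f(k+1) − (1)·f(k) − (k + 1) = 0.
Bound: deg f ≤ 1.
Solving with deg f ≤ 1: f(k) = (2*k - 1)/4.
Get s_k = R·t_k = 3**k*(1 - 2*k) with R(k) = B(k−1)f(k)/C(k) = (2*k - 1)/(4*(k + 1)).
Check: Δs_k = 4*3**k*(-k - 1). ✓

Yes. s_k = 3**k*(1 - 2*k).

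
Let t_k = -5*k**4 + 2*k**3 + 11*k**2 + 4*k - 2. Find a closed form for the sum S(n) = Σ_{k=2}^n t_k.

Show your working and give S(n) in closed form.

S(n) = -n**5 - 2*n**4 + 3*n**3 + 8*n**2 + 2*n - 10

r(k) = (5*k**4 + 18*k**3 + 13*k**2 - 12*k - 10)/(5*k**4 - 2*k**3 - 11*k**2 - 4*k + 2) after simplifying.
So A=1 and B=1, with C=k**4 - 2*k**3/5 - 11*k**2/5 - 4*k/5 + 2/5.
Solve (1)·f(k+1) − (1)·f(k) = k**4 - 2*k**3/5 - 11*k**2/5 - 4*k/5 + 2/5.
Degrees (0,0,4) ⇒ d ≤ 5.
Coefficient equations give f(k) = k*(k**4 - 3*k**3 - k**2 + 3*k + 2)/5.
So s_k = (B(k−1)f/C)·t_k = (k*(k**4 - 3*k**3 - k**2 + 3*k + 2)/(5*k**4 - 2*k**3 - 11*k**2 - 4*k + 2))·t_k = k*(-k**4 + 3*k**3 + k**2 - 3*k - 2).
Δs = -5*k**4 + 2*k**3 + 11*k**2 + 4*k - 2, as required.
s_(n+1) = -n**5 - 2*n**4 + 3*n**3 + 8*n**2 + 2*n - 2 and s_(2) = 8, so S(n) = -n**5 - 2*n**4 + 3*n**3 + 8*n**2 + 2*n - 10.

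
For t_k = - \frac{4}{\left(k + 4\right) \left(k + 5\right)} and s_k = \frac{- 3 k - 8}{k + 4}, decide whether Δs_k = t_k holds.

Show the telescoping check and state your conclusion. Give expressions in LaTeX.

Valid — Δs_k = t_k.

s_(k+1) = (-3*k - 11)/(k + 5)
s_(k+1) − s_k = -4/(k**2 + 9*k + 20)
(s_(k+1) − s_k) − t_k = 0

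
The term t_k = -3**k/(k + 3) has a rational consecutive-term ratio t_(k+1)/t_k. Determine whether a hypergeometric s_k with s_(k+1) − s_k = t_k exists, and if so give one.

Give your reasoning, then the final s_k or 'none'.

Step 1: r(k) = 3*(k + 3)/(k + 4).
Take A(k)=3*k + 9, B(k)=k + 4, C(k)=1.
Set up (3*k + 9)·f(k+1) − (k + 3)·f(k) − (1) = 0.
From deg A=1, deg B=1, deg C=0: d=-1.
deg f ≤ -1 is impossible — no certificate.

no hypergeometric antidifference exists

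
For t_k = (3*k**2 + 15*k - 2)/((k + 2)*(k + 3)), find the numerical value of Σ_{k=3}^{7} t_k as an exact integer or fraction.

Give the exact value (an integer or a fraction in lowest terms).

t_(k+1)/t_k = (k + 2)*(15*k + 3*(k + 1)**2 + 13)/((k + 4)*(3*k**2 + 15*k - 2)).
Take A(k)=k + 2, B(k)=k + 4, C(k)=k**2 + 5*k - 2/3.
Solve (k + 2)·f(k+1) − (k + 3)·f(k) = k**2 + 5*k - 2/3.
deg f ≤ 2 (via 1,1,2).
Solving with deg f ≤ 2: f(k) = k*(3*k - 4)/3.
Certificate R = B(k−1)f/C = k*(k + 3)*(3*k - 4)/(3*k**2 + 15*k - 2) gives s_k = k*(3*k - 4)/(k + 2).
Check: Δs_k = (3*k**2 + 15*k - 2)/(k**2 + 5*k + 6). ✓
Telescoping: Σ = s_(8) − s_(3) = 16 − (3) = 13.

Σ = 13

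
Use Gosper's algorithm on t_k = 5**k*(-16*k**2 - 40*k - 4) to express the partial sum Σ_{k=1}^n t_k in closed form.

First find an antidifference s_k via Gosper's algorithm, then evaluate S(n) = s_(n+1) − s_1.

S(n) = 20*5**n*n*(-n - 2)

Ratio r(k) = 5*(4*k**2 + 18*k + 15)/(4*k**2 + 10*k + 1).
Take A(k)=5, B(k)=1, C(k)=k**2 + 5*k/2 + 1/4.
Need (5)·f(k+1) − (1)·f(k) = k**2 + 5*k/2 + 1/4.
d = 2 from the (0,0,2) case.
Solving with deg f ≤ 2: f(k) = (k - 1)*(k + 1)/4.
So s_k = (B(k−1)f/C)·t_k = ((k - 1)*(k + 1)/(4*k**2 + 10*k + 1))·t_k = 4*5**k*(1 - k**2).
Verify: 4*5**k*(k**2 - 5*(k + 1)**2 + 4) matches t_k.
s_(n+1) = 20*5**n*n*(-n - 2) and s_(1) = 0, so S(n) = 20*5**n*n*(-n - 2).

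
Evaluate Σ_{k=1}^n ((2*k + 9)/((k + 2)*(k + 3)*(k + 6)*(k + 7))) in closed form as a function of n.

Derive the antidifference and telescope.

S(n) = n*(n + 10)/(21*(n**2 + 10*n + 21))

The ratio is (k + 2)*(k + 6)*(2*k + 11)/((k + 4)*(k + 8)*(2*k + 9)).
Gosper form: A/B · C(k+1)/C(k) with A=k + 2, B=k + 8, C=k**3 + 27*k**2/2 + 121*k/2 + 90.
Key eq: (k + 2)·f(k+1) = (k + 7)·f(k) + (k**3 + 27*k**2/2 + 121*k/2 + 90).
From deg A=1, deg B=1, deg C=3: d=5.
Solve for f: f(k) = k*(k + 3)*(k + 4)*(k + 5)*(k + 8)/24 (degree 5 ≤ 5).
Certificate R = B(k−1)f/C = k*(k + 3)*(k + 7)*(k + 8)/(12*(2*k + 9)) gives s_k = k*(k + 8)/(12*(k**2 + 8*k + 12)).
Verify: (2*k + 9)/(k**4 + 18*k**3 + 113*k**2 + 288*k + 252) matches t_k.
s_(n+1) = (n**2 + 10*n + 9)/(12*(n**2 + 10*n + 21)) and s_(1) = 1/28, so S(n) = n*(n + 10)/(21*(n**2 + 10*n + 21)).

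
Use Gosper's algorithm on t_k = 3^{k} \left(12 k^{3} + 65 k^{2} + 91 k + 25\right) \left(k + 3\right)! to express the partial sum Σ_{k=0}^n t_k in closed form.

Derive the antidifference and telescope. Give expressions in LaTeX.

The ratio is 3*(12*k**4 + 149*k**3 + 661*k**2 + 1221*k + 772)/(12*k**3 + 65*k**2 + 91*k + 25).
Gosper form: A/B · C(k+1)/C(k) with A=3*k + 12, B=1, C=k**3 + 65*k**2/12 + 91*k/12 + 25/12.
Solve (3*k + 12)·f(k+1) − (1)·f(k) = k**3 + 65*k**2/12 + 91*k/12 + 25/12.
Bound: deg f ≤ 2.
Coefficient equations give f(k) = (4*k**2 - k - 1)/12.
Certificate R = B(k−1)f/C = (4*k**2 - k - 1)/(12*k**3 + 65*k**2 + 91*k + 25) gives s_k = 3**k*(4*k**2 - k - 1)*factorial(k + 3).
Check: Δs_k = 3**k*(12*k**3 + 65*k**2 + 91*k + 25)*factorial(k + 3). ✓
Telescope: S(n) = s_(n+1) − s_(0) = 3**(n + 1)*(4*n**2 + 7*n + 2)*factorial(n + 4) − (-6) = 12*3**n*n**2*factorial(n + 4) + 21*3**n*n*factorial(n + 4) + 6*3**n*factorial(n + 4) + 6.

S(n) = 12 \cdot 3^{n} n^{2} \left(n + 4\right)! + 21 \cdot 3^{n} n \left(n + 4\right)! + 6 \cdot 3^{n} \left(n + 4\right)! + 6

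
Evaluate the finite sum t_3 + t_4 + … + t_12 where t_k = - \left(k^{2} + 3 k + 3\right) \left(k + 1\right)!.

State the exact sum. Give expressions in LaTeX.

r(k) = (k + 2)*(3*k + (k + 1)**2 + 6)/(k**2 + 3*k + 3) after simplifying.
A = k + 2, B = 1, C = k**2 + 3*k + 3.
Set up (k + 2)·f(k+1) − (1)·f(k) − (k**2 + 3*k + 3) = 0.
d = 1 from the (1,0,2) case.
Solving with deg f ≤ 1: f(k) = k + 1.
Then R = B(k−1)f/C = (k + 1)/(k**2 + 3*k + 3), so s_k = R(k)·t_k = -(k + 1)*factorial(k + 1).
Verify: -(k**2 + 3*k + 3)*factorial(k + 1) matches t_k.
Σ_(k=3)^(12) t_k = s_(13) − s_(3) = -1220496076800 − (-96) = -1220496076704.

Σ = -1220496076704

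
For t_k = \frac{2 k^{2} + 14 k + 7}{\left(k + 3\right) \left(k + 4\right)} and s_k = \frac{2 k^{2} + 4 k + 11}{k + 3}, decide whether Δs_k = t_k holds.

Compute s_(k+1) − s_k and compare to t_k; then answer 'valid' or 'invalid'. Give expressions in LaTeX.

valid; difference matches t_k

s_(k+1) = (2*k**2 + 8*k + 17)/(k + 4)
s_(k+1) − s_k = (2*k**2 + 14*k + 7)/(k**2 + 7*k + 12)
(s_(k+1) − s_k) − t_k = 0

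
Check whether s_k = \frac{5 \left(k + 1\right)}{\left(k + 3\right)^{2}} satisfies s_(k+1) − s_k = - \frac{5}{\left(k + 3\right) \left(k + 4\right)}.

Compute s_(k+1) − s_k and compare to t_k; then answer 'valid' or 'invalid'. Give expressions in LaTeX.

s_(k+1) = 5*(k + 2)/(k + 4)**2
s_(k+1) − s_k = 5*(-k**2 - 3*k + 2)/(k**4 + 14*k**3 + 73*k**2 + 168*k + 144)
(s_(k+1) − s_k) − t_k = 10*(2*k + 7)/(k**4 + 14*k**3 + 73*k**2 + 168*k + 144)

Invalid: residual \frac{10 \left(2 k + 7\right)}{k^{4} + 14 k^{3} + 73 k^{2} + 168 k + 144} ≠ 0.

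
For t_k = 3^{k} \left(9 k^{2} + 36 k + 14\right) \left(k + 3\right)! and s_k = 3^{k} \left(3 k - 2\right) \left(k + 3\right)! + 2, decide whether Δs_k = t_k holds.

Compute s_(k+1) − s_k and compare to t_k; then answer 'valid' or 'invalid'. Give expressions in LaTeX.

s_(k+1) = 3**(k + 1)*(3*k + 1)*factorial(k + 4) + 2
s_(k+1) − s_k = 3**k*(9*k**2 + 36*k + 14)*factorial(k + 3)
(s_(k+1) − s_k) − t_k = 0

Valid — Δs_k = t_k.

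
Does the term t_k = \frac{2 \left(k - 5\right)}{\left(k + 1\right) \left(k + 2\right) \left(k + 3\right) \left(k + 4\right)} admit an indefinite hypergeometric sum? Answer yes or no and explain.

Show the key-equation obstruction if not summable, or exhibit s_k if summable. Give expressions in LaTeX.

Yes. s_k = \frac{k \left(- k^{2} - 6 k - 13\right)}{2 \left(k + 1\right) \left(k + 2\right) \left(k + 3\right)}.

t_(k+1)/t_k = (k - 4)*(k + 1)/((k - 5)*(k + 5)).
So A=k + 1 and B=k + 5, with C=k - 5.
f must satisfy (k + 1)·f(k+1) − (k + 4)·f(k) = k - 5.
Degrees (1,1,1) ⇒ d ≤ 3.
Solve for f: f(k) = -k*(k**2 + 6*k + 13)/4 (degree 3 ≤ 3).
Certificate R = B(k−1)f/C = -k*(k + 4)*(k**2 + 6*k + 13)/(4*(k - 5)) gives s_k = k*(-k**2 - 6*k - 13)/(2*(k + 1)*(k + 2)*(k + 3)).
s_(k+1) − s_k = 2*(k - 5)/(k**4 + 10*k**3 + 35*k**2 + 50*k + 24) = t_k.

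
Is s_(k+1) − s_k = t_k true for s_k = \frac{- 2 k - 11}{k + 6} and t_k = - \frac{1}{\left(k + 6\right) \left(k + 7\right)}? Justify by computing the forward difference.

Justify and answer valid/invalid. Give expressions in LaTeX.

s_(k+1) = (-2*k - 13)/(k + 7)
s_(k+1) − s_k = -1/(k**2 + 13*k + 42)
(s_(k+1) − s_k) − t_k = 0

valid; difference matches t_k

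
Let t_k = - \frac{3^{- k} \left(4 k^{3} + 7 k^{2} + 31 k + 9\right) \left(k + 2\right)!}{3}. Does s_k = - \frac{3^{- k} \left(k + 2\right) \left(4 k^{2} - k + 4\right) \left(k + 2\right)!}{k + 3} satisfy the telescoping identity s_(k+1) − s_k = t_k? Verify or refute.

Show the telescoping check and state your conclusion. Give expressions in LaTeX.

s_(k+1) = -(k + 3)*(4*k**2 + 7*k + 7)*factorial(k + 3)/(3*3**k*(k + 4))
s_(k+1) − s_k = -(4*k**5 + 31*k**4 + 109*k**3 + 270*k**2 + 330*k + 93)*factorial(k + 2)/(3*3**k*(k + 3)*(k + 4))
(s_(k+1) − s_k) − t_k = (4*k**4 + 19*k**3 + 40*k**2 + 105*k + 15)*factorial(k + 2)/(3*3**k*(k + 3)*(k + 4))

Invalid: residual \frac{3^{- k} \left(4 k^{4} + 19 k^{3} + 40 k^{2} + 105 k + 15\right) \left(k + 2\right)!}{3 \left(k + 3\right) \left(k + 4\right)} ≠ 0.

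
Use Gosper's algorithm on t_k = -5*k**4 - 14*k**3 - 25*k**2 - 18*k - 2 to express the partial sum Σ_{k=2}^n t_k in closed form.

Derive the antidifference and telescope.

S(n) = -n**5 - 6*n**4 - 17*n**3 - 25*n**2 - 15*n + 64

Step 1: r(k) = (5*k**4 + 34*k**3 + 97*k**2 + 130*k + 64)/(5*k**4 + 14*k**3 + 25*k**2 + 18*k + 2).
A = 1, B = 1, C = k**4 + 14*k**3/5 + 5*k**2 + 18*k/5 + 2/5.
Need (1)·f(k+1) − (1)·f(k) = k**4 + 14*k**3/5 + 5*k**2 + 18*k/5 + 2/5.
From deg A=0, deg B=0, deg C=4: d=5.
Coefficient equations give f(k) = k*(k + 1)*(k**3 + 3*k - 3)/5.
So s_k = (B(k−1)f/C)·t_k = (k*(k**3 + 3*k - 3)/(5*k**3 + 9*k**2 + 16*k + 2))·t_k = k*(-k**4 - k**3 - 3*k**2 + 3).
s_(k+1) − s_k = -5*k**4 - 14*k**3 - 25*k**2 - 18*k - 2 = t_k.
s_(n+1) = -n**5 - 6*n**4 - 17*n**3 - 25*n**2 - 15*n - 2 and s_(2) = -66, so S(n) = -n**5 - 6*n**4 - 17*n**3 - 25*n**2 - 15*n + 64.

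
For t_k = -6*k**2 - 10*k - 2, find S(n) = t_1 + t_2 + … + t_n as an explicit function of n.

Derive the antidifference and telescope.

S(n) = 2*n*(-n**2 - 4*n - 4)

t_(k+1)/t_k = (3*k**2 + 11*k + 9)/(3*k**2 + 5*k + 1).
Normal form (A,B,C) = (1, 1, k**2 + 5*k/3 + 1/3).
Solve (1)·f(k+1) − (1)·f(k) = k**2 + 5*k/3 + 1/3.
From deg A=0, deg B=0, deg C=2: d=3.
Solving with deg f ≤ 3: f(k) = k*(k**2 + k - 1)/3.
Get s_k = R·t_k = 2*k*(-k**2 - k + 1) with R(k) = B(k−1)f(k)/C(k) = k*(k**2 + k - 1)/(3*k**2 + 5*k + 1).
Verify: -6*k**2 - 10*k - 2 matches t_k.
Telescope: S(n) = s_(n+1) − s_(1) = -2*n**3 - 8*n**2 - 8*n - 2 − (-2) = 2*n*(-n**2 - 4*n - 4).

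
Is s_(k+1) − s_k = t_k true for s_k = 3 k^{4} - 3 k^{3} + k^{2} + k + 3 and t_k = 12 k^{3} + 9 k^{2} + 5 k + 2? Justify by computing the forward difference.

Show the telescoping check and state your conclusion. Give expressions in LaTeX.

s_(k+1) = 3*k**4 + 9*k**3 + 10*k**2 + 6*k + 5
s_(k+1) − s_k = 12*k**3 + 9*k**2 + 5*k + 2
(s_(k+1) − s_k) − t_k = 0

valid (s_(k+1) − s_k reduces to t_k)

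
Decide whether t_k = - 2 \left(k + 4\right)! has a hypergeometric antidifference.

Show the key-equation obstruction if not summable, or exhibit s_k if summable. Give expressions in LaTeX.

t_(k+1)/t_k = k + 5.
A = k + 5, B = 1, C = 1.
Key eq: (k + 5)·f(k+1) = (1)·f(k) + (1).
d = -1 from the (1,0,0) case.
Bound -1 < 0, so the key equation has no polynomial solution.

No. Not Gosper-summable.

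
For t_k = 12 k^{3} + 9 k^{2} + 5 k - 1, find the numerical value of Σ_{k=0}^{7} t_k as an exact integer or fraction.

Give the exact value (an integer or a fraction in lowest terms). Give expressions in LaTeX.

Compute t_(k+1)/t_k: get (12*k**3 + 45*k**2 + 59*k + 25)/(12*k**3 + 9*k**2 + 5*k - 1).
Normal form (A,B,C) = (1, 1, k**3 + 3*k**2/4 + 5*k/12 - 1/12).
Need (1)·f(k+1) − (1)·f(k) = k**3 + 3*k**2/4 + 5*k/12 - 1/12.
Degrees (0,0,3) ⇒ d ≤ 4.
Match coefficients ⇒ f(k) = k*(3*k**3 - 3*k**2 + k - 2)/12.
Then R = B(k−1)f/C = k*(3*k**3 - 3*k**2 + k - 2)/(12*k**3 + 9*k**2 + 5*k - 1), so s_k = R(k)·t_k = k*(3*k**3 - 3*k**2 + k - 2).
Verify: 12*k**3 + 9*k**2 + 5*k - 1 matches t_k.
Σ_(k=0)^(7) t_k = s_(8) − s_(0) = 10800 − (0) = 10800.

Σ = 10800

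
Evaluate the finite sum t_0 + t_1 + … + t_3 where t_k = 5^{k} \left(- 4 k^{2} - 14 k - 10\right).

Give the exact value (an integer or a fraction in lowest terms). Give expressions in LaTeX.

t_(k+1)/t_k = 5*(2*k**2 + 11*k + 14)/(2*k**2 + 7*k + 5).
So A=5 and B=1, with C=k**2 + 7*k/2 + 5/2.
f must satisfy (5)·f(k+1) − (1)·f(k) = k**2 + 7*k/2 + 5/2.
Bound: deg f ≤ 2.
Solving with deg f ≤ 2: f(k) = k*(k + 1)/4.
R(k) = B(k−1)·f(k)/C(k) = k/(2*(2*k + 5)); s_k = R·t_k = 5**k*k*(-k - 1).
Δs = 2*5**k*(-2*k - 5)*(k + 1), as required.
Σ_(k=0)^(3) t_k = s_(4) − s_(0) = -12500 − (0) = -12500.

Σ = -12500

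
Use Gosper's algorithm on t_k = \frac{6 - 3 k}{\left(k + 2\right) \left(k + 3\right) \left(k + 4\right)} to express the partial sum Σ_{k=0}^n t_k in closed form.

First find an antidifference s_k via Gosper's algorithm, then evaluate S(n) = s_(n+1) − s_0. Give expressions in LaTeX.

S(n) = \frac{3 \left(n + 1\right)}{n^{2} + 7 n + 12}

Ratio r(k) = (k - 1)*(k + 2)/((k - 2)*(k + 5)).
Normal form (A,B,C) = (k + 2, k + 5, k - 2).
Need (k + 2)·f(k+1) − (k + 4)·f(k) = k - 2.
Degrees (1,1,1) ⇒ d ≤ 2.
A polynomial solution: f(k) = -k.
Get s_k = R·t_k = 3*k/((k + 2)*(k + 3)) with R(k) = B(k−1)f(k)/C(k) = -k*(k + 4)/(k - 2).
Verify: 3*(2 - k)/(k**3 + 9*k**2 + 26*k + 24) matches t_k.
s_(n+1) = 3*(n + 1)/(n**2 + 7*n + 12) and s_(0) = 0, so S(n) = 3*(n + 1)/(n**2 + 7*n + 12).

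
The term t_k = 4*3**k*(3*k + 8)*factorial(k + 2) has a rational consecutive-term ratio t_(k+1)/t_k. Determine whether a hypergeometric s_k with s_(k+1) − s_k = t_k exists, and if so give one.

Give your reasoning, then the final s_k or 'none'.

Compute t_(k+1)/t_k: get 3*(k + 3)*(3*k + 11)/(3*k + 8).
Take A(k)=3*k + 9, B(k)=1, C(k)=k + 8/3.
Set up (3*k + 9)·f(k+1) − (1)·f(k) − (k + 8/3) = 0.
d = 0 from the (1,0,1) case.
A polynomial solution: f(k) = 1/3.
So s_k = (B(k−1)f/C)·t_k = (1/(3*k + 8))·t_k = 4*3**k*factorial(k + 2).
Δs = 4*3**k*(3*k + 8)*factorial(k + 2), as required.

s_k = 4*3**k*factorial(k + 2)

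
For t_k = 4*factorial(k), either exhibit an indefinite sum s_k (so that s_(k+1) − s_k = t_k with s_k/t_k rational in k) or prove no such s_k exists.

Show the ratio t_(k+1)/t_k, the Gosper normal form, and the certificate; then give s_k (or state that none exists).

not Gosper-summable; s_k does not exist

Compute t_(k+1)/t_k: get k + 1.
Normal form (A,B,C) = (k + 1, 1, 1).
Solve (k + 1)·f(k+1) − (1)·f(k) = 1.
Degrees (1,0,0) ⇒ d ≤ -1.
deg f ≤ -1 is impossible — no certificate.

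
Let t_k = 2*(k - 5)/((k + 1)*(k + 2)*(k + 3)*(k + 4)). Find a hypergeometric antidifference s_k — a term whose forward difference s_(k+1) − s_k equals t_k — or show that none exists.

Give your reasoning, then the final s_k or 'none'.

s_k = k*(-k**2 - 6*k - 13)/(2*(k + 1)*(k + 2)*(k + 3))

The ratio is (k - 4)*(k + 1)/((k - 5)*(k + 5)).
So A=k + 1 and B=k + 5, with C=k - 5.
f must satisfy (k + 1)·f(k+1) − (k + 4)·f(k) = k - 5.
deg f ≤ 3 (via 1,1,1).
Match coefficients ⇒ f(k) = -k*(k**2 + 6*k + 13)/4.
Certificate R = B(k−1)f/C = -k*(k + 4)*(k**2 + 6*k + 13)/(4*(k - 5)) gives s_k = k*(-k**2 - 6*k - 13)/(2*(k + 1)*(k + 2)*(k + 3)).
s_(k+1) − s_k = 2*(k - 5)/(k**4 + 10*k**3 + 35*k**2 + 50*k + 24) = t_k.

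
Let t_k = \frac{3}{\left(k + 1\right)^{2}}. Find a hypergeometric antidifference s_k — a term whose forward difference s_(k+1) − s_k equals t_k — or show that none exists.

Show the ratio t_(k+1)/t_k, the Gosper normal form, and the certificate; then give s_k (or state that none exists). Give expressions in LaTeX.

none — t_k is not Gosper-summable

Ratio r(k) = (k + 1)**2/(k + 2)**2.
Take A(k)=k**2 + 2*k + 1, B(k)=k**2 + 4*k + 4, C(k)=1.
Need (k**2 + 2*k + 1)·f(k+1) − (k**2 + 2*k + 1)·f(k) = 1.
deg f ≤ 0 (via 2,2,0).
Generic f = c0 gives residual -1; -1 = 0 cannot hold, so t_k is not Gosper-summable.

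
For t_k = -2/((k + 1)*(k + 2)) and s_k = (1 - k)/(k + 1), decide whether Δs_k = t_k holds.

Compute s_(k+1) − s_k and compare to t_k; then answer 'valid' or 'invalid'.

valid; difference matches t_k

s_(k+1) = -k/(k + 2)
s_(k+1) − s_k = -2/(k**2 + 3*k + 2)
(s_(k+1) − s_k) − t_k = 0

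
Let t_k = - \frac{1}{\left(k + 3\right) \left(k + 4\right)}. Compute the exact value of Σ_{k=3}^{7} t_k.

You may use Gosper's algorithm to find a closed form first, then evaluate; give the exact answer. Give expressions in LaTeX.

Σ = -5/66

t_(k+1)/t_k = (k + 3)/(k + 5).
Factor: A=k + 3; B=k + 5; C=1.
Solve (k + 3)·f(k+1) − (k + 4)·f(k) = 1.
Degrees (1,1,0) ⇒ d ≤ 1.
Solving with deg f ≤ 1: f(k) = k/3.
Then R = B(k−1)f/C = k*(k + 4)/3, so s_k = R(k)·t_k = -k/(3*k + 9).
Δs = -1/(k**2 + 7*k + 12), as required.
Evaluate s at k=8 and k=3: -8/33 and -1/6; difference -5/66.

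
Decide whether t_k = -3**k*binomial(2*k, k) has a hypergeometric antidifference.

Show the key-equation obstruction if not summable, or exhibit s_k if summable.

No — key equation has no polynomial f.

Step 1: r(k) = 6*(2*k + 1)/(k + 1).
Normal form (A,B,C) = (12*k + 6, k + 1, 1).
Key eq: (12*k + 6)·f(k+1) = (k)·f(k) + (1).
Bound: deg f ≤ -1.
d = -1 < 0 ⇒ no nonzero polynomial f; not summable.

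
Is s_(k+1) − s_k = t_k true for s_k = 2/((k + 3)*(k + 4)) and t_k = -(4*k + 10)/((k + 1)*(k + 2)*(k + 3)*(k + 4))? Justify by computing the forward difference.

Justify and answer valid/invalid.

Invalid: residual 6*(3*k + 7)/(k**5 + 15*k**4 + 85*k**3 + 225*k**2 + 274*k + 120) ≠ 0.

s_(k+1) = 2/((k + 4)*(k + 5))
s_(k+1) − s_k = -4/(k**3 + 12*k**2 + 47*k + 60)
(s_(k+1) − s_k) − t_k = 6*(3*k + 7)/(k**5 + 15*k**4 + 85*k**3 + 225*k**2 + 274*k + 120)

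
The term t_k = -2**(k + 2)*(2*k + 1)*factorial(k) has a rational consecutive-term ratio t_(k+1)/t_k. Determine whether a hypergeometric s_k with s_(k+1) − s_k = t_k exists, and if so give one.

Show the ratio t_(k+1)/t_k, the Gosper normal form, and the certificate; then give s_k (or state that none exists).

s_k = -2**(k + 2)*factorial(k)

Step 1: r(k) = 2*(k + 1)*(2*k + 3)/(2*k + 1).
Take A(k)=2*k + 2, B(k)=1, C(k)=k + 1/2.
f must satisfy (2*k + 2)·f(k+1) − (1)·f(k) = k + 1/2.
Degrees (1,0,1) ⇒ d ≤ 0.
Coefficient equations give f(k) = 1/2.
So s_k = (B(k−1)f/C)·t_k = (1/(2*k + 1))·t_k = -2**(k + 2)*factorial(k).
Δs = -2**(k + 2)*(2*k + 1)*factorial(k), as required.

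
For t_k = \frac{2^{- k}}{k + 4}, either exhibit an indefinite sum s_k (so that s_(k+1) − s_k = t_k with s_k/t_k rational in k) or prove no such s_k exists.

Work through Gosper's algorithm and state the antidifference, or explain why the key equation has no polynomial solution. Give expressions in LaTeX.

r(k) = (k + 4)/(2*(k + 5)) after simplifying.
Take A(k)=k/2 + 2, B(k)=k + 5, C(k)=1.
Key eq: (k/2 + 2)·f(k+1) = (k + 4)·f(k) + (1).
Degrees (1,1,0) ⇒ d ≤ -1.
Bound -1 < 0, so the key equation has no polynomial solution.

not Gosper-summable; s_k does not exist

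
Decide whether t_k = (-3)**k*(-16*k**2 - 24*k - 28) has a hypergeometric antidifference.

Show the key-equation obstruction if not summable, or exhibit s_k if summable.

Compute t_(k+1)/t_k: get 3*(-4*k**2 - 14*k - 17)/(4*k**2 + 6*k + 7).
Factor: A=-3; B=1; C=k**2 + 3*k/2 + 7/4.
Key eq: (-3)·f(k+1) = (1)·f(k) + (k**2 + 3*k/2 + 7/4).
Degrees (0,0,2) ⇒ d ≤ 2.
Match coefficients ⇒ f(k) = -(k**2 + 1)/4.
Then R = B(k−1)f/C = -(k**2 + 1)/(4*k**2 + 6*k + 7), so s_k = R(k)·t_k = 4*(-3)**k*(k**2 + 1).
Check: Δs_k = (-3)**k*(-16*k**2 - 24*k - 28). ✓

Yes. s_k = 4*(-3)**k*(k**2 + 1).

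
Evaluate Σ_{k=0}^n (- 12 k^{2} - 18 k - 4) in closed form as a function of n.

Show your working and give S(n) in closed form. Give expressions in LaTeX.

S(n) = - 4 n^{3} - 15 n^{2} - 15 n - 4

Compute t_(k+1)/t_k: get (6*k**2 + 21*k + 17)/(6*k**2 + 9*k + 2).
Factor: A=1; B=1; C=k**2 + 3*k/2 + 1/3.
Set up (1)·f(k+1) − (1)·f(k) − (k**2 + 3*k/2 + 1/3) = 0.
deg f ≤ 3 (via 0,0,2).
A polynomial solution: f(k) = k*(4*k**2 + 3*k - 3)/12.
Get s_k = R·t_k = k*(-4*k**2 - 3*k + 3) with R(k) = B(k−1)f(k)/C(k) = k*(4*k**2 + 3*k - 3)/(2*(6*k**2 + 9*k + 2)).
Check: Δs_k = -12*k**2 - 18*k - 4. ✓
Telescope: S(n) = s_(n+1) − s_(0) = -4*n**3 - 15*n**2 - 15*n - 4 − (0) = -4*n**3 - 15*n**2 - 15*n - 4.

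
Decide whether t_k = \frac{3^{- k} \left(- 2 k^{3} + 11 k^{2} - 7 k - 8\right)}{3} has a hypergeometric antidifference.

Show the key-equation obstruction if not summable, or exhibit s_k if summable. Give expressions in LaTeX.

Yes. s_k = 3^{- k} \left(k^{3} - 4 k^{2} + k + 3\right).

The ratio is (2*k**3 - 5*k**2 - 9*k + 6)/(3*(2*k**3 - 11*k**2 + 7*k + 8)).
Gosper form: A/B · C(k+1)/C(k) with A=1/3, B=1, C=k**3 - 11*k**2/2 + 7*k/2 + 4.
Need (1/3)·f(k+1) − (1)·f(k) = k**3 - 11*k**2/2 + 7*k/2 + 4.
Degrees (0,0,3) ⇒ d ≤ 3.
Match coefficients ⇒ f(k) = -3*(k**3 - 4*k**2 + k + 3)/2.
Get s_k = R·t_k = (k**3 - 4*k**2 + k + 3)/3**k with R(k) = B(k−1)f(k)/C(k) = -3*(k**3 - 4*k**2 + k + 3)/(2*k**3 - 11*k**2 + 7*k + 8).
s_(k+1) − s_k = (-2*k**3 + 11*k**2 - 7*k - 8)/(3*3**k) = t_k.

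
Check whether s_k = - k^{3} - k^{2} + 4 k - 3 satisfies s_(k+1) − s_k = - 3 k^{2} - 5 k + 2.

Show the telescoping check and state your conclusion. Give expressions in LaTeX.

s_(k+1) = -k**3 - 4*k**2 - k - 1
s_(k+1) − s_k = -3*k**2 - 5*k + 2
(s_(k+1) − s_k) − t_k = 0

Valid: the claim telescopes to t_k.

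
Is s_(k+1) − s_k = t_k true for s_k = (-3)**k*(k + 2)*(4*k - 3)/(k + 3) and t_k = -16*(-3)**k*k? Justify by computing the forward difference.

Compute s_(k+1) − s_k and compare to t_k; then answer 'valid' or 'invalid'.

s_(k+1) = (-3)**(k + 1)*(k + 3)*(4*k + 1)/(k + 4)
s_(k+1) − s_k = (-3)**k*(-16*k**3 - 96*k**2 - 140*k - 3)/(k**2 + 7*k + 12)
(s_(k+1) − s_k) − t_k = (-3)**k*(16*k**2 + 52*k - 3)/(k**2 + 7*k + 12)

Invalid: residual (-3)**k*(16*k**2 + 52*k - 3)/(k**2 + 7*k + 12) ≠ 0.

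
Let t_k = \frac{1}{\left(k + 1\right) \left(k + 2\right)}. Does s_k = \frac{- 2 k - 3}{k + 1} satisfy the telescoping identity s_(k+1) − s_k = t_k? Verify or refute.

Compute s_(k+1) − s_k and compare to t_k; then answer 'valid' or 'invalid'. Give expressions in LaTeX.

valid; difference matches t_k

s_(k+1) = (-2*k - 5)/(k + 2)
s_(k+1) − s_k = 1/(k**2 + 3*k + 2)
(s_(k+1) − s_k) − t_k = 0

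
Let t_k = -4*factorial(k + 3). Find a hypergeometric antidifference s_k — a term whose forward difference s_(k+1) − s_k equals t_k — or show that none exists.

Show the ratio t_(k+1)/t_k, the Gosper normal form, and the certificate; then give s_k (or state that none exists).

Compute t_(k+1)/t_k: get k + 4.
So A=k + 4 and B=1, with C=1.
Need (k + 4)·f(k+1) − (1)·f(k) = 1.
deg f ≤ -1 (via 1,0,0).
d = -1 < 0 ⇒ no nonzero polynomial f; not summable.

not Gosper-summable; s_k does not exist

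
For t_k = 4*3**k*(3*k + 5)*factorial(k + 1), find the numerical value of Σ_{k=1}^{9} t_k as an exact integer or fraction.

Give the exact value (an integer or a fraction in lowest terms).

Σ = 9428188492776

Ratio r(k) = 3*(k + 2)*(3*k + 8)/(3*k + 5).
Factor: A=3*k + 6; B=1; C=k + 5/3.
Solve (3*k + 6)·f(k+1) − (1)·f(k) = k + 5/3.
From deg A=1, deg B=0, deg C=1: d=0.
Match coefficients ⇒ f(k) = 1/3.
Get s_k = R·t_k = 4*3**k*factorial(k + 1) with R(k) = B(k−1)f(k)/C(k) = 1/(3*k + 5).
Δs = 4*3**k*(3*k + 5)*factorial(k + 1), as required.
Evaluate s at k=10 and k=1: 9428188492800 and 24; difference 9428188492776.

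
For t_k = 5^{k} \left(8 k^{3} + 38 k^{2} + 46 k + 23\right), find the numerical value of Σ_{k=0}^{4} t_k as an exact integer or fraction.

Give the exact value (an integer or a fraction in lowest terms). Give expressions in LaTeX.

Σ = 928123

Step 1: r(k) = 5*(8*k**3 + 62*k**2 + 146*k + 115)/(8*k**3 + 38*k**2 + 46*k + 23).
A = 5, B = 1, C = k**3 + 19*k**2/4 + 23*k/4 + 23/8.
Set up (5)·f(k+1) − (1)·f(k) − (k**3 + 19*k**2/4 + 23*k/4 + 23/8) = 0.
Bound: deg f ≤ 3.
Solving with deg f ≤ 3: f(k) = (2*k**3 + 2*k**2 - k + 2)/8.
Certificate R = B(k−1)f/C = (2*k**3 + 2*k**2 - k + 2)/(8*k**3 + 38*k**2 + 46*k + 23) gives s_k = 5**k*(2*k**3 + 2*k**2 - k + 2).
s_(k+1) − s_k = 5**k*(8*k**3 + 38*k**2 + 46*k + 23) = t_k.
Telescoping: Σ = s_(5) − s_(0) = 928125 − (2) = 928123.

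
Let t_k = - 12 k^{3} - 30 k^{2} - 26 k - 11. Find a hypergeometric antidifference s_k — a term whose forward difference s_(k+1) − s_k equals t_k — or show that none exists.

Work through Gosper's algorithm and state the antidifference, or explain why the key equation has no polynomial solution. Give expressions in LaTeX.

Step 1: r(k) = (12*k**3 + 66*k**2 + 122*k + 79)/(12*k**3 + 30*k**2 + 26*k + 11).
Gosper form: A/B · C(k+1)/C(k) with A=1, B=1, C=k**3 + 5*k**2/2 + 13*k/6 + 11/12.
Key eq: (1)·f(k+1) = (1)·f(k) + (k**3 + 5*k**2/2 + 13*k/6 + 11/12).
deg f ≤ 4 (via 0,0,3).
Solve for f: f(k) = k*(3*k**3 + 4*k**2 + k + 3)/12 (degree 4 ≤ 4).
So s_k = (B(k−1)f/C)·t_k = (k*(3*k**3 + 4*k**2 + k + 3)/(12*k**3 + 30*k**2 + 26*k + 11))·t_k = k*(-3*k**3 - 4*k**2 - k - 3).
s_(k+1) − s_k = -12*k**3 - 30*k**2 - 26*k - 11 = t_k.

s_k = k \left(- 3 k^{3} - 4 k^{2} - k - 3\right)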